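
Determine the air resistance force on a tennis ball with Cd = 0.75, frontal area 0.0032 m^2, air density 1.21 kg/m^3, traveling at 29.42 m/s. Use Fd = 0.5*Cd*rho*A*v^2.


Fd = 0.5 * Cd * rho * A * v^2
Fd = 0.5 * 0.75 * 1.21 * 0.0032 * 29.42^2
v^2 = 865.5364
Fd = 0.5 * 0.75 * 1.21 * 0.0032 * 865.5364 = 1.2568 N

1.2568 N


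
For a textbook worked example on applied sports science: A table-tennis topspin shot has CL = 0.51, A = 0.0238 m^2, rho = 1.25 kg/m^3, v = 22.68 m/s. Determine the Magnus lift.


FM = 0.5 * CL * rho * A * v^2
FM = 0.5 * 0.51 * 1.25 * 0.0238 * 22.68^2
v^2 = 514.3824
FM = 0.5 * 0.51 * 1.25 * 0.0238 * 514.3824 = 3.9022 N

3.9022 N


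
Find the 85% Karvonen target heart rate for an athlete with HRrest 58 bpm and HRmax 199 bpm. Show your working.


Target = HRrest + pct*(HRmax - HRrest)
Heart rate reserve = HRmax - HRrest = 199 - 58 = 141 bpm
Fraction = 85% = 0.85
Target = 58 + 0.85 * 141
Target = 58 + 119.85 = 177.85 bpm

177.85 bpm


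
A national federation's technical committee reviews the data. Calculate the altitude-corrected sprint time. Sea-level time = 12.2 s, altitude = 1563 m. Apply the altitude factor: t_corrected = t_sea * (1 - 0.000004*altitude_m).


Correction factor = 1 - 0.000004 * 1563 = 0.993748
t_corrected = t_sea * factor = 12.2 * 0.993748
t_corrected = 12.1237 s

12.1237 s


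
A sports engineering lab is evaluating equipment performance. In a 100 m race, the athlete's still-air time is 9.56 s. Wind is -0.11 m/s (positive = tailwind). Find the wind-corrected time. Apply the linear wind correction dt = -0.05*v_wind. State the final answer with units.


dt = -0.05 * v_wind = -0.05 * -0.11 = 0.0055 s
t_corrected = t_still + dt = 9.56 + (0.0055)
t_corrected = 9.5655 s

9.5655 s


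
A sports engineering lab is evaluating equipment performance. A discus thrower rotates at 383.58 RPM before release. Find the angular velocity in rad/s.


omega = RPM * 2 * pi / 60
omega = 383.58 * 2 * 3.14159 / 60
omega = 2410.1042 / 60 = 40.1684 rad/s

40.1684 rad/s


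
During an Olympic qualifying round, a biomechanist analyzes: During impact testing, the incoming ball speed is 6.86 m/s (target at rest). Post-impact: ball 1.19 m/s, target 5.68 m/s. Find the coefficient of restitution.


e = (v2_after - v1_after) / (v1_before - v2_before)
Numerator = 5.68 - 1.19 = 4.49
Denominator = 6.86 - 0 = 6.86
e = 4.49 / 6.86 = 0.6545

0.6545


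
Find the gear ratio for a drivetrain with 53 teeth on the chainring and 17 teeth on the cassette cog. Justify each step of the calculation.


GR = front_teeth / rear_teeth
GR = 53 / 17
GR = 3.1176

3.1176


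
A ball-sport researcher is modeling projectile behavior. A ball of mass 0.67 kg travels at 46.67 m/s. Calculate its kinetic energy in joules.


KE = 0.5 * m * v^2
KE = 0.5 * 0.67 * 46.67^2
KE = 0.5 * 0.67 * 2178.0889 = 729.6598 J

729.6598 J


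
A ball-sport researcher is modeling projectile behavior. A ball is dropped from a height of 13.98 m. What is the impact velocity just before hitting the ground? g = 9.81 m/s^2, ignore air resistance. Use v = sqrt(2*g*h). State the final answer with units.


v = sqrt(2 * g * h)
v = sqrt(2 * 9.81 * 13.98)
v = sqrt(274.2876) = 16.5616 m/s

16.5616 m/s


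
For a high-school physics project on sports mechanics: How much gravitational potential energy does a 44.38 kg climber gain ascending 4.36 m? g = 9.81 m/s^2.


PE = m * g * h
PE = 44.38 * 9.81 * 4.36
PE = 435.3678 * 4.36 = 1898.2036 J

1898.2036 J


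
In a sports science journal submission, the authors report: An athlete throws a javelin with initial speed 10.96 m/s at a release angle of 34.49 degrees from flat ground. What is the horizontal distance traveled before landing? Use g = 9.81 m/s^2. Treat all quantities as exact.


R = v^2 * sin(2*theta) / g
Convert angle to radians: theta = 34.49 deg = 0.602 rad
sin(2*theta) = sin(1.2039) = 0.9335
R = 10.96^2 * 0.9335 / 9.81
R = 120.1216 * 0.9335 / 9.81 = 11.43 m

11.43 m


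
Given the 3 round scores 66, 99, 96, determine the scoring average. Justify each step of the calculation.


Average = sum / n
Sum = 261
Average = 261 / 3 = 87

87


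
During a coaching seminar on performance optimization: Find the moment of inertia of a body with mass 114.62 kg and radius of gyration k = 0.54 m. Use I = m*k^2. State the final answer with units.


I = m * k^2
I = 114.62 * 0.54^2
I = 114.62 * 0.2916 = 33.4232 kg*m^2

33.4232 kg*m^2


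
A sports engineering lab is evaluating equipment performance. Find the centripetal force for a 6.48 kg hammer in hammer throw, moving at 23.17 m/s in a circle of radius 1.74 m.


Fc = m * v^2 / r
v^2 = 23.17^2 = 536.8489
Fc = 6.48 * 536.8489 / 1.74
Fc = 3478.7809 / 1.74 = 1999.2994 N

1999.2994 N


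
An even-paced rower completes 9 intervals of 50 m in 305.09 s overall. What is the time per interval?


Split time = total_time / n_laps = 305.09 / 9
Split time = 33.8989 s per lap

33.8989 s


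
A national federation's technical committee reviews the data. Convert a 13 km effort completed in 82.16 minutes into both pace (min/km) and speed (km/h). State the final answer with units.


Pace = time / distance = 82.16 min / 13 km = 6.32 min/km
Speed = distance / time_in_hours = 13 / 1.3693 hr
Speed = 9.4937 km/h

6.32 min/km, 9.4937 km/h


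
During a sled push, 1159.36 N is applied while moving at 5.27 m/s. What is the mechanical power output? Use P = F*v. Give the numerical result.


P = F * v
P = 1159.36 * 5.27
P = 6109.8272 W

6109.8272 W


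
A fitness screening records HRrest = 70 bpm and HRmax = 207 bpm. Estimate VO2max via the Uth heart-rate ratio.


VO2max = 15.3 * HRmax / HRrest
VO2max = 15.3 * 207 / 70
VO2max = 3167.1 / 70 = 45.2443 mL/kg/min

45.2443 mL/kg/min


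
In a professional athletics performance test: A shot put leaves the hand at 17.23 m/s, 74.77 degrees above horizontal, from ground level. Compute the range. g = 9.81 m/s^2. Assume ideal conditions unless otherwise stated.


R = v^2 * sin(2*theta) / g
Convert angle to radians: theta = 74.77 deg = 1.305 rad
sin(2*theta) = sin(2.61) = 0.5069
R = 17.23^2 * 0.5069 / 9.81
R = 296.8729 * 0.5069 / 9.81 = 15.3411 m

15.3411 m


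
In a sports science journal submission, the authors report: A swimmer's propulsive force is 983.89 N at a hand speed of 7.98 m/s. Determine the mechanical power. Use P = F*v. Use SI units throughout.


P = F * v
P = 983.89 * 7.98
P = 7851.4422 W

7851.4422 W


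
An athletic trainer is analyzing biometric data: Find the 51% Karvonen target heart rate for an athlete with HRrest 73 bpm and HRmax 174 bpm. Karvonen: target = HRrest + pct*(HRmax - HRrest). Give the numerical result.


Target = HRrest + pct*(HRmax - HRrest)
Heart rate reserve = HRmax - HRrest = 174 - 73 = 101 bpm
Fraction = 51% = 0.51
Target = 73 + 0.51 * 101
Target = 73 + 51.51 = 124.51 bpm

124.51 bpm


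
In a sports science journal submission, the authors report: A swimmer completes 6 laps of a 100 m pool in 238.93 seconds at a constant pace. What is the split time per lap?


Split time = total_time / n_laps = 238.93 / 6
Split time = 39.8217 s per lap

39.8217 s


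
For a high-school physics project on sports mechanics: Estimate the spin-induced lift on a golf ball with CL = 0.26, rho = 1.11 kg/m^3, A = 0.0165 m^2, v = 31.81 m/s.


FM = 0.5 * CL * rho * A * v^2
FM = 0.5 * 0.26 * 1.11 * 0.0165 * 31.81^2
v^2 = 1011.8761
FM = 0.5 * 0.26 * 1.11 * 0.0165 * 1011.8761 = 2.4092 N

2.4092 N


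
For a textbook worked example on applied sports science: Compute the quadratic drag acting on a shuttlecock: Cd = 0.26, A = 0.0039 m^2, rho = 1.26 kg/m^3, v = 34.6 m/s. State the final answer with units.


Fd = 0.5 * Cd * rho * A * v^2
Fd = 0.5 * 0.26 * 1.26 * 0.0039 * 34.6^2
v^2 = 1197.16
Fd = 0.5 * 0.26 * 1.26 * 0.0039 * 1197.16 = 0.7648 N

0.7648 N


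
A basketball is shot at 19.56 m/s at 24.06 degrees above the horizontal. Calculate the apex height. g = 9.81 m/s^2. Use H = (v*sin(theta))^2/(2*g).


H = (v*sin(theta))^2 / (2*g)
vy = v*sin(theta) = 19.56 * sin(24.06 deg) = 7.9745 m/s
H = vy^2 / (2*g) = 63.5923 / (2*9.81)
H = 63.5923 / 19.62 = 3.2412 m

3.2412 m


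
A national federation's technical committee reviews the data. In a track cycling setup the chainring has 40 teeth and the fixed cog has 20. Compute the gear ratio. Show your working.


GR = front_teeth / rear_teeth
GR = 40 / 20
GR = 2

2


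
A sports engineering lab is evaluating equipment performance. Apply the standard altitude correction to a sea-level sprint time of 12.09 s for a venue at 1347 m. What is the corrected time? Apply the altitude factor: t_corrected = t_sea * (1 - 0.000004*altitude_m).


Correction factor = 1 - 0.000004 * 1347 = 0.994612
t_corrected = t_sea * factor = 12.09 * 0.994612
t_corrected = 12.0249 s

12.0249 s


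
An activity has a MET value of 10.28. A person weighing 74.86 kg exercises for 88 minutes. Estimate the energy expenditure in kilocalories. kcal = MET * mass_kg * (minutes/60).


kcal = MET * mass * time_hr
Convert time: 88 min = 1.4667 hr
kcal = 10.28 * 74.86 * 1.4667
kcal = 1128.6892 kcal

1128.6892 kcal


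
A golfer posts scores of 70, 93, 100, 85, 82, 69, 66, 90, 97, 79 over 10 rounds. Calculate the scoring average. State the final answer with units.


Average = sum / n
Sum = 831
Average = 831 / 10 = 83.1

83.1


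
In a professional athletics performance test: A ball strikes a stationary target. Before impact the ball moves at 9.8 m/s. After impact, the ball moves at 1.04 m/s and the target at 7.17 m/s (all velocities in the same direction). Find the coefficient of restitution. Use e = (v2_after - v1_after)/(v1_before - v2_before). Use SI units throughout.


e = (v2_after - v1_after) / (v1_before - v2_before)
Numerator = 7.17 - 1.04 = 6.13
Denominator = 9.8 - 0 = 9.8
e = 6.13 / 9.8 = 0.6255

0.6255


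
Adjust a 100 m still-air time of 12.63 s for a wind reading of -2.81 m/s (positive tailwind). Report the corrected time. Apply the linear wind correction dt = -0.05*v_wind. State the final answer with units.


dt = -0.05 * v_wind = -0.05 * -2.81 = 0.1405 s
t_corrected = t_still + dt = 12.63 + (0.1405)
t_corrected = 12.7705 s

12.7705 s


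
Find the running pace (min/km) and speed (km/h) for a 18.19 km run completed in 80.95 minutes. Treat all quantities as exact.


Pace = time / distance = 80.95 min / 18.19 km = 4.4502 min/km
Speed = distance / time_in_hours = 18.19 / 1.3492 hr
Speed = 13.4824 km/h

4.4502 min/km, 13.4824 km/h


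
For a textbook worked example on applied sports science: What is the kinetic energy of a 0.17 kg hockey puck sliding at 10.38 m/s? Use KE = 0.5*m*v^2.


KE = 0.5 * m * v^2
KE = 0.5 * 0.17 * 10.38^2
KE = 0.5 * 0.17 * 107.7444 = 9.1583 J

9.1583 J


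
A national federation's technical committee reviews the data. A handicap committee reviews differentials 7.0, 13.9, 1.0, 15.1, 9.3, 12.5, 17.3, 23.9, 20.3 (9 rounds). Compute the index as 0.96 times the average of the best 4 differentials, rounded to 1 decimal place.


All differentials: 7.0, 13.9, 1.0, 15.1, 9.3, 12.5, 17.3, 23.9, 20.3
Sorted: 1.0, 7.0, 9.3, 12.5, 13.9, 15.1, 17.3, 20.3, 23.9
Best 4: 1.0, 7.0, 9.3, 12.5
Average of best = 29.8 / 4 = 7.45
Raw index = 7.45 * 0.96 = 7.152
Handicap index = round(7.152, 1) = 7.2

7.2


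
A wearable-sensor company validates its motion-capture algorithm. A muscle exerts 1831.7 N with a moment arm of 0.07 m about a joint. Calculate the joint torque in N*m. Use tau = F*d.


tau = F * d
tau = 1831.7 * 0.07
tau = 128.219 N*m

128.219 N*m


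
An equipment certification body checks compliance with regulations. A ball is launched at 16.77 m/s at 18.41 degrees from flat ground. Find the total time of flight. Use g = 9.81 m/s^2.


T = 2*v*sin(theta)/g
sin(theta) = sin(18.41 deg) = 0.3158
T = 2*16.77*0.3158 / 9.81
T = 10.5924 / 9.81 = 1.0798 s

1.0798 s


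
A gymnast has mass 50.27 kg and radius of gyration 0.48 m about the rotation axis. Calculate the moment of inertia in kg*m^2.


I = m * k^2
I = 50.27 * 0.48^2
I = 50.27 * 0.2304 = 11.5822 kg*m^2

11.5822 kg*m^2


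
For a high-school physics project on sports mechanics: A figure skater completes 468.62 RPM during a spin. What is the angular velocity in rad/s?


omega = RPM * 2 * pi / 60
omega = 468.62 * 2 * 3.14159 / 60
omega = 2944.4263 / 60 = 49.0738 rad/s

49.0738 rad/s


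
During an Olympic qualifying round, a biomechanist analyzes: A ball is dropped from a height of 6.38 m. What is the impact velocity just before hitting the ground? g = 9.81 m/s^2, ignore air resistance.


v = sqrt(2 * g * h)
v = sqrt(2 * 9.81 * 6.38)
v = sqrt(125.1756) = 11.1882 m/s

11.1882 m/s


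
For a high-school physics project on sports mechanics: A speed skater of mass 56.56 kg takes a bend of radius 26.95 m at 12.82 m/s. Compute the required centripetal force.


Fc = m * v^2 / r
v^2 = 12.82^2 = 164.3524
Fc = 56.56 * 164.3524 / 26.95
Fc = 9295.7717 / 26.95 = 344.9266 N

344.9266 N


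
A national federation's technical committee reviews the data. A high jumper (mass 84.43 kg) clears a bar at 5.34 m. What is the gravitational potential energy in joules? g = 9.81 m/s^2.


PE = m * g * h
PE = 84.43 * 9.81 * 5.34
PE = 828.2583 * 5.34 = 4422.8993 J

4422.8993 J


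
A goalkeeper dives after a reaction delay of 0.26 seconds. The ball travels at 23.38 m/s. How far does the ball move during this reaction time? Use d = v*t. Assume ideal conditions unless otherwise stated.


d = v * t
d = 23.38 * 0.26
d = 6.0788 m

6.0788 m


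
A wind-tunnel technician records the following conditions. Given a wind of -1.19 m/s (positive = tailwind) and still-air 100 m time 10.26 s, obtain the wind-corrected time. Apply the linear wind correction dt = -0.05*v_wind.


dt = -0.05 * v_wind = -0.05 * -1.19 = 0.0595 s
t_corrected = t_still + dt = 10.26 + (0.0595)
t_corrected = 10.3195 s

10.3195 s


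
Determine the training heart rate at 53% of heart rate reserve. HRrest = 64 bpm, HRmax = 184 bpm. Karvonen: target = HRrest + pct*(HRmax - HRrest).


Target = HRrest + pct*(HRmax - HRrest)
Heart rate reserve = HRmax - HRrest = 184 - 64 = 120 bpm
Fraction = 53% = 0.53
Target = 64 + 0.53 * 120
Target = 64 + 63.6 = 127.6 bpm

127.6 bpm


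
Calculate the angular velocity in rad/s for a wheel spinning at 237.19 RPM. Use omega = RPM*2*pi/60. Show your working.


omega = RPM * 2 * pi / 60
omega = 237.19 * 2 * 3.14159 / 60
omega = 1490.3087 / 60 = 24.8385 rad/s

24.8385 rad/s


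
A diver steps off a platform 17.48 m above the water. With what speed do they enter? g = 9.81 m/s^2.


v = sqrt(2 * g * h)
v = sqrt(2 * 9.81 * 17.48)
v = sqrt(342.9576) = 18.5191 m/s

18.5191 m/s


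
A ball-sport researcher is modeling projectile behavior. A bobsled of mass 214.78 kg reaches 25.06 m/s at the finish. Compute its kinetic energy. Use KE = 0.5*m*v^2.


KE = 0.5 * m * v^2
KE = 0.5 * 214.78 * 25.06^2
KE = 0.5 * 214.78 * 628.0036 = 67441.3066 J

67441.3066 J


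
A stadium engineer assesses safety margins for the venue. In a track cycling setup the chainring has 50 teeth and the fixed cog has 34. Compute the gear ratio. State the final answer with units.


GR = front_teeth / rear_teeth
GR = 50 / 34
GR = 1.4706

1.4706


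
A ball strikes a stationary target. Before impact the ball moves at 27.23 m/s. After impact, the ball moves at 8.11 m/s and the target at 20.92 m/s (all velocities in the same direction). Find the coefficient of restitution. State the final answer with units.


e = (v2_after - v1_after) / (v1_before - v2_before)
Numerator = 20.92 - 8.11 = 12.81
Denominator = 27.23 - 0 = 27.23
e = 12.81 / 27.23 = 0.4704

0.4704


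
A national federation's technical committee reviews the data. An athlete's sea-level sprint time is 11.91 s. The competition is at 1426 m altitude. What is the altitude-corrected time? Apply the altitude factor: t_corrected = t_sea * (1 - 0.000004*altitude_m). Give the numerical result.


Correction factor = 1 - 0.000004 * 1426 = 0.994296
t_corrected = t_sea * factor = 11.91 * 0.994296
t_corrected = 11.8421 s

11.8421 s


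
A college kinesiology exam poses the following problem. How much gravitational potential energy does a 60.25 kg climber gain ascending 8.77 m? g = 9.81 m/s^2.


PE = m * g * h
PE = 60.25 * 9.81 * 8.77
PE = 591.0525 * 8.77 = 5183.5304 J

5183.5304 J


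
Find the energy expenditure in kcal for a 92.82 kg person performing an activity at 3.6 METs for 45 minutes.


kcal = MET * mass * time_hr
Convert time: 45 min = 0.75 hr
kcal = 3.6 * 92.82 * 0.75
kcal = 250.614 kcal

250.614 kcal


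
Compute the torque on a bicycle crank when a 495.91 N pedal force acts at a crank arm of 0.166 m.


tau = F * d
tau = 495.91 * 0.166
tau = 82.3211 N*m

82.3211 N*m


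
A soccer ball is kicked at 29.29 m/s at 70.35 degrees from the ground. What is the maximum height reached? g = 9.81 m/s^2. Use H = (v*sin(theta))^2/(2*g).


H = (v*sin(theta))^2 / (2*g)
vy = v*sin(theta) = 29.29 * sin(70.35 deg) = 27.5843 m/s
H = vy^2 / (2*g) = 760.8924 / (2*9.81)
H = 760.8924 / 19.62 = 38.7815 m

38.7815 m


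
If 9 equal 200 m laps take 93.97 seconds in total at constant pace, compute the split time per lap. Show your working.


Split time = total_time / n_laps = 93.97 / 9
Split time = 10.4411 s per lap

10.4411 s


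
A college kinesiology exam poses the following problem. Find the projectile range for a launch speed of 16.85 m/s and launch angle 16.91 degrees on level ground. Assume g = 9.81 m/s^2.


R = v^2 * sin(2*theta) / g
Convert angle to radians: theta = 16.91 deg = 0.2951 rad
sin(2*theta) = sin(0.5903) = 0.5566
R = 16.85^2 * 0.5566 / 9.81
R = 283.9225 * 0.5566 / 9.81 = 16.1088 m

16.1088 m


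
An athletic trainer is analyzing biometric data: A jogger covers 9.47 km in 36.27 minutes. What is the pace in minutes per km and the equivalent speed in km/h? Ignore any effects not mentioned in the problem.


Pace = time / distance = 36.27 min / 9.47 km = 3.83 min/km
Speed = distance / time_in_hours = 9.47 / 0.6045 hr
Speed = 15.6658 km/h

3.83 min/km, 15.6658 km/h


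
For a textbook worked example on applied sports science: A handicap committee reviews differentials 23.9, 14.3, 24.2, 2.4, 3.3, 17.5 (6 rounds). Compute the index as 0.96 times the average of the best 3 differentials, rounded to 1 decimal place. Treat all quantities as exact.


All differentials: 23.9, 14.3, 24.2, 2.4, 3.3, 17.5
Sorted: 2.4, 3.3, 14.3, 17.5, 23.9, 24.2
Best 3: 2.4, 3.3, 14.3
Average of best = 20 / 3 = 6.6667
Raw index = 6.6667 * 0.96 = 6.4
Handicap index = round(6.4, 1) = 6.4

6.4


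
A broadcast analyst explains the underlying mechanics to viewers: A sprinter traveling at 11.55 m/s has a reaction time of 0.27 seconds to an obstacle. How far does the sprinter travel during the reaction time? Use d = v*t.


d = v * t
d = 11.55 * 0.27
d = 3.1185 m

3.1185 m


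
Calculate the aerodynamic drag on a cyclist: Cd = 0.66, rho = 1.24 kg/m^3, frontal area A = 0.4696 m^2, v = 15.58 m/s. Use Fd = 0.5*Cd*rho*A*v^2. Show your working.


Fd = 0.5 * Cd * rho * A * v^2
Fd = 0.5 * 0.66 * 1.24 * 0.4696 * 15.58^2
v^2 = 242.7364
Fd = 0.5 * 0.66 * 1.24 * 0.4696 * 242.7364 = 46.6443 N

46.6443 N


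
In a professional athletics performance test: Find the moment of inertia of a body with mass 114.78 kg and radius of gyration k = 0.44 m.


I = m * k^2
I = 114.78 * 0.44^2
I = 114.78 * 0.1936 = 22.2214 kg*m^2

22.2214 kg*m^2


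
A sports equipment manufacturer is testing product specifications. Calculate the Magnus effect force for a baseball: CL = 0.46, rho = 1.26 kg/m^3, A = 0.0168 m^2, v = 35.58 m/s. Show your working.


FM = 0.5 * CL * rho * A * v^2
FM = 0.5 * 0.46 * 1.26 * 0.0168 * 35.58^2
v^2 = 1265.9364
FM = 0.5 * 0.46 * 1.26 * 0.0168 * 1265.9364 = 6.1634 N

6.1634 N


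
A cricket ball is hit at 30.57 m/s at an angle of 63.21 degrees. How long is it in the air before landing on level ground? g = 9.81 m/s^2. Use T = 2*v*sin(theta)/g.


T = 2*v*sin(theta)/g
sin(theta) = sin(63.21 deg) = 0.8927
T = 2*30.57*0.8927 / 9.81
T = 54.5775 / 9.81 = 5.5635 s

5.5635 s


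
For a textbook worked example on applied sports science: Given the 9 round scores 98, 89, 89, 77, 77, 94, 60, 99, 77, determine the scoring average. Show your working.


Average = sum / n
Sum = 760
Average = 760 / 9 = 84.4444

84.4444


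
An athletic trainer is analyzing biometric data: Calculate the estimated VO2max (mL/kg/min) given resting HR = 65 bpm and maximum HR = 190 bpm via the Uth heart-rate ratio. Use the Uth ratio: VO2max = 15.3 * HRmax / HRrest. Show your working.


VO2max = 15.3 * HRmax / HRrest
VO2max = 15.3 * 190 / 65
VO2max = 2907 / 65 = 44.7231 mL/kg/min

44.7231 mL/kg/min


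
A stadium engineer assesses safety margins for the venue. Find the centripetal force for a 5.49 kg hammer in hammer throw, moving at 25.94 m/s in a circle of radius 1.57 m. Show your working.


Fc = m * v^2 / r
v^2 = 25.94^2 = 672.8836
Fc = 5.49 * 672.8836 / 1.57
Fc = 3694.131 / 1.57 = 2352.9497 N

2352.9497 N


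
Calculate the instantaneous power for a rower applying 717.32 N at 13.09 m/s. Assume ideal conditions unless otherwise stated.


P = F * v
P = 717.32 * 13.09
P = 9389.7188 W

9389.7188 W


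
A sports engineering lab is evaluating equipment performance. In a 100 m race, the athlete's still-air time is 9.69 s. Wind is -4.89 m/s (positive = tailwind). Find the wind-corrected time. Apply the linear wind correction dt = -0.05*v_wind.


dt = -0.05 * v_wind = -0.05 * -4.89 = 0.2445 s
t_corrected = t_still + dt = 9.69 + (0.2445)
t_corrected = 9.9345 s

9.9345 s


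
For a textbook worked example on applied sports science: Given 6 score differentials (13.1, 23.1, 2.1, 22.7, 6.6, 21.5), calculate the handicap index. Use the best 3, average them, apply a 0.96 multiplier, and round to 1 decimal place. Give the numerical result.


All differentials: 13.1, 23.1, 2.1, 22.7, 6.6, 21.5
Sorted: 2.1, 6.6, 13.1, 21.5, 22.7, 23.1
Best 3: 2.1, 6.6, 13.1
Average of best = 21.8 / 3 = 7.2667
Raw index = 7.2667 * 0.96 = 6.976
Handicap index = round(6.976, 1) = 7.0

7.0


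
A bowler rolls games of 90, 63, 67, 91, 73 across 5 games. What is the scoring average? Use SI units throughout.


Average = sum / n
Sum = 384
Average = 384 / 5 = 76.8

76.8


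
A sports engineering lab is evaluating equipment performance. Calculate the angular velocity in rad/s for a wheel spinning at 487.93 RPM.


omega = RPM * 2 * pi / 60
omega = 487.93 * 2 * 3.14159 / 60
omega = 3065.7546 / 60 = 51.0959 rad/s

51.0959 rad/s


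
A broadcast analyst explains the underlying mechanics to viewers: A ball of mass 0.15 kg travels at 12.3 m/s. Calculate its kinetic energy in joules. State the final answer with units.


KE = 0.5 * m * v^2
KE = 0.5 * 0.15 * 12.3^2
KE = 0.5 * 0.15 * 151.29 = 11.3468 J

11.3468 J


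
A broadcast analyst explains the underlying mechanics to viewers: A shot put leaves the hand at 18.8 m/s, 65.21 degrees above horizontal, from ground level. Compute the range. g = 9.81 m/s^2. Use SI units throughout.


R = v^2 * sin(2*theta) / g
Convert angle to radians: theta = 65.21 deg = 1.1381 rad
sin(2*theta) = sin(2.2763) = 0.7613
R = 18.8^2 * 0.7613 / 9.81
R = 353.44 * 0.7613 / 9.81 = 27.429 m

27.429 m


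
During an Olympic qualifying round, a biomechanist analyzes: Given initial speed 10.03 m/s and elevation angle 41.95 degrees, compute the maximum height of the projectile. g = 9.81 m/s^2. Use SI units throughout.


H = (v*sin(theta))^2 / (2*g)
vy = v*sin(theta) = 10.03 * sin(41.95 deg) = 6.7049 m/s
H = vy^2 / (2*g) = 44.9553 / (2*9.81)
H = 44.9553 / 19.62 = 2.2913 m

2.2913 m


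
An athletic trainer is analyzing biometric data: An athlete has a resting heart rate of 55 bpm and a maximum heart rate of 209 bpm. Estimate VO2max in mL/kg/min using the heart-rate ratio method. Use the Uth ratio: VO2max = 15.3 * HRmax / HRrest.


VO2max = 15.3 * HRmax / HRrest
VO2max = 15.3 * 209 / 55
VO2max = 3197.7 / 55 = 58.14 mL/kg/min

58.14 mL/kg/min


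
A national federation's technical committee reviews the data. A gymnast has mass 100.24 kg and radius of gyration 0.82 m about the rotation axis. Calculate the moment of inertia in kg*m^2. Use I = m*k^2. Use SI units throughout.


I = m * k^2
I = 100.24 * 0.82^2
I = 100.24 * 0.6724 = 67.4014 kg*m^2

67.4014 kg*m^2


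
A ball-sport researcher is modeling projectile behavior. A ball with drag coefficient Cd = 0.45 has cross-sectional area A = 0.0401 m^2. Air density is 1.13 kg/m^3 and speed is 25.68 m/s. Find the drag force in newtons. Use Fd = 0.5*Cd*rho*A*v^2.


Fd = 0.5 * Cd * rho * A * v^2
Fd = 0.5 * 0.45 * 1.13 * 0.0401 * 25.68^2
v^2 = 659.4624
Fd = 0.5 * 0.45 * 1.13 * 0.0401 * 659.4624 = 6.7235 N

6.7235 N


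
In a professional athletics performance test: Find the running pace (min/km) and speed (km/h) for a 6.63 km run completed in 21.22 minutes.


Pace = time / distance = 21.22 min / 6.63 km = 3.2006 min/km
Speed = distance / time_in_hours = 6.63 / 0.3537 hr
Speed = 18.7465 km/h

3.2006 min/km, 18.7465 km/h


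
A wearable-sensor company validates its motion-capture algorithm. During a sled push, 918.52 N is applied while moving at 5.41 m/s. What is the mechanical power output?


P = F * v
P = 918.52 * 5.41
P = 4969.1932 W

4969.1932 W


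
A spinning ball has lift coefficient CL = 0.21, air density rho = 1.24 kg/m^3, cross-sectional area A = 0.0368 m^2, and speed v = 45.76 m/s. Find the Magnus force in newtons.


FM = 0.5 * CL * rho * A * v^2
FM = 0.5 * 0.21 * 1.24 * 0.0368 * 45.76^2
v^2 = 2093.9776
FM = 0.5 * 0.21 * 1.24 * 0.0368 * 2093.9776 = 10.033 N

10.033 N


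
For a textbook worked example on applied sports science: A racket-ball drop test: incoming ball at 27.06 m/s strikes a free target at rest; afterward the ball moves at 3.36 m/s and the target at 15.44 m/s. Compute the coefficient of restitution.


e = (v2_after - v1_after) / (v1_before - v2_before)
Numerator = 15.44 - 3.36 = 12.08
Denominator = 27.06 - 0 = 27.06
e = 12.08 / 27.06 = 0.4464

0.4464


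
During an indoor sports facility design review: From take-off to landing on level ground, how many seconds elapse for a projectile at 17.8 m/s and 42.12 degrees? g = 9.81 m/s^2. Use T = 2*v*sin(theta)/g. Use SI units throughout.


T = 2*v*sin(theta)/g
sin(theta) = sin(42.12 deg) = 0.6707
T = 2*17.8*0.6707 / 9.81
T = 23.8764 / 9.81 = 2.4339 s

2.4339 s


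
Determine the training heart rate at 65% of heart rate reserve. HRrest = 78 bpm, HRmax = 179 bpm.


Target = HRrest + pct*(HRmax - HRrest)
Heart rate reserve = HRmax - HRrest = 179 - 78 = 101 bpm
Fraction = 65% = 0.65
Target = 78 + 0.65 * 101
Target = 78 + 65.65 = 143.65 bpm

143.65 bpm


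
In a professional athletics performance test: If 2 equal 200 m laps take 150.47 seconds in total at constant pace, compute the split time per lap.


Split time = total_time / n_laps = 150.47 / 2
Split time = 75.235 s per lap

75.235 s


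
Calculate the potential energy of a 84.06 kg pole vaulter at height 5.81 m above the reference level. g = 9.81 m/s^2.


PE = m * g * h
PE = 84.06 * 9.81 * 5.81
PE = 824.6286 * 5.81 = 4791.0922 J

4791.0922 J


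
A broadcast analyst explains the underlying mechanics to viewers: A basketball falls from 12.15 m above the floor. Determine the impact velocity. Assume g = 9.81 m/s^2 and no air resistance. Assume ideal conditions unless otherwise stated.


v = sqrt(2 * g * h)
v = sqrt(2 * 9.81 * 12.15)
v = sqrt(238.383) = 15.4397 m/s

15.4397 m/s


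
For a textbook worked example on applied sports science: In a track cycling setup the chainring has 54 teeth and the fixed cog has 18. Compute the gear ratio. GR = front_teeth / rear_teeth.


GR = front_teeth / rear_teeth
GR = 54 / 18
GR = 3

3


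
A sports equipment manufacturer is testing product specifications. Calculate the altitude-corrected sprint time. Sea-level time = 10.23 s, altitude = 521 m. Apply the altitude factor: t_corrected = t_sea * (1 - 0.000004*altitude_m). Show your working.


Correction factor = 1 - 0.000004 * 521 = 0.997916
t_corrected = t_sea * factor = 10.23 * 0.997916
t_corrected = 10.2087 s

10.2087 s


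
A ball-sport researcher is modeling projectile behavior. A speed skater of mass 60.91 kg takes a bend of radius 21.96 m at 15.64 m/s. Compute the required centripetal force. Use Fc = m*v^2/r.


Fc = m * v^2 / r
v^2 = 15.64^2 = 244.6096
Fc = 60.91 * 244.6096 / 21.96
Fc = 14899.1707 / 21.96 = 678.4686 N

678.4686 N


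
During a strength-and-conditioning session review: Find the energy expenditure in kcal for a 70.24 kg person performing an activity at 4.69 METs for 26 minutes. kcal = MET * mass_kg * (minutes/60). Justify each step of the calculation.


kcal = MET * mass * time_hr
Convert time: 26 min = 0.4333 hr
kcal = 4.69 * 70.24 * 0.4333
kcal = 142.7511 kcal

142.7511 kcal


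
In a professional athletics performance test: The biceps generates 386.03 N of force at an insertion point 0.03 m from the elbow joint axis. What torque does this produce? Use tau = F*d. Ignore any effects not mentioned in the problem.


tau = F * d
tau = 386.03 * 0.03
tau = 11.5809 N*m

11.5809 N*m


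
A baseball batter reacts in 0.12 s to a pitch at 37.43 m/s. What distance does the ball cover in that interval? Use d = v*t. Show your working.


d = v * t
d = 37.43 * 0.12
d = 4.4916 m

4.4916 m


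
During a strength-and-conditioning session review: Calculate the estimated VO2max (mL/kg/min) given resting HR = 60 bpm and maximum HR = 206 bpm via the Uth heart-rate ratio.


VO2max = 15.3 * HRmax / HRrest
VO2max = 15.3 * 206 / 60
VO2max = 3151.8 / 60 = 52.53 mL/kg/min

52.53 mL/kg/min


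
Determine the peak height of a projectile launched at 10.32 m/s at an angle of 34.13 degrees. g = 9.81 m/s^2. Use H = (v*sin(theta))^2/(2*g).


H = (v*sin(theta))^2 / (2*g)
vy = v*sin(theta) = 10.32 * sin(34.13 deg) = 5.7903 m/s
H = vy^2 / (2*g) = 33.5272 / (2*9.81)
H = 33.5272 / 19.62 = 1.7088 m

1.7088 m


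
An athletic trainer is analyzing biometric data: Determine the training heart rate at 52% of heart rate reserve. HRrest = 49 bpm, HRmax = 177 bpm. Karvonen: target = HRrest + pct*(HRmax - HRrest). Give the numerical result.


Target = HRrest + pct*(HRmax - HRrest)
Heart rate reserve = HRmax - HRrest = 177 - 49 = 128 bpm
Fraction = 52% = 0.52
Target = 49 + 0.52 * 128
Target = 49 + 66.56 = 115.56 bpm

115.56 bpm


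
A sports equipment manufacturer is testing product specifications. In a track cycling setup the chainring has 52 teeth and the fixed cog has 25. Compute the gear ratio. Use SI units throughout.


GR = front_teeth / rear_teeth
GR = 52 / 25
GR = 2.08

2.08


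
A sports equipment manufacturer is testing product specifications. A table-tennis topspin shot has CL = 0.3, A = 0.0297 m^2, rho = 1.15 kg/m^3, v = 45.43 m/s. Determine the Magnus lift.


FM = 0.5 * CL * rho * A * v^2
FM = 0.5 * 0.3 * 1.15 * 0.0297 * 45.43^2
v^2 = 2063.8849
FM = 0.5 * 0.3 * 1.15 * 0.0297 * 2063.8849 = 10.5738 N

10.5738 N


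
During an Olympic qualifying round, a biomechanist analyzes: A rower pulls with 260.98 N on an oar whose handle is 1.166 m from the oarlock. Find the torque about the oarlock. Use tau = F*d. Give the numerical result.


tau = F * d
tau = 260.98 * 1.166
tau = 304.3027 N*m

304.3027 N*m


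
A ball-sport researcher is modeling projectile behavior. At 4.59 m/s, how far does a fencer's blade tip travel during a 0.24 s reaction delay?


d = v * t
d = 4.59 * 0.24
d = 1.1016 m

1.1016 m


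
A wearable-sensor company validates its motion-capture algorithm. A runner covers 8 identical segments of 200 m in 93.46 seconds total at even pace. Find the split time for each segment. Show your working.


Split time = total_time / n_laps = 93.46 / 8
Split time = 11.6825 s per lap

11.6825 s


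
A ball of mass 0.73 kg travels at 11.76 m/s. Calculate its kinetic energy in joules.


KE = 0.5 * m * v^2
KE = 0.5 * 0.73 * 11.76^2
KE = 0.5 * 0.73 * 138.2976 = 50.4786 J

50.4786 J


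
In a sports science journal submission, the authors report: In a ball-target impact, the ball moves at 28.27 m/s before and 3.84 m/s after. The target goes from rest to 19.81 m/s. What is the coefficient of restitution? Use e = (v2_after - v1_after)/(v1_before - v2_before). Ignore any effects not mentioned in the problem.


e = (v2_after - v1_after) / (v1_before - v2_before)
Numerator = 19.81 - 3.84 = 15.97
Denominator = 28.27 - 0 = 28.27
e = 15.97 / 28.27 = 0.5649

0.5649


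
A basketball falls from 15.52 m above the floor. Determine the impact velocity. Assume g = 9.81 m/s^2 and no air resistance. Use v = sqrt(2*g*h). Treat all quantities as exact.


v = sqrt(2 * g * h)
v = sqrt(2 * 9.81 * 15.52)
v = sqrt(304.5024) = 17.45 m/s

17.45 m/s


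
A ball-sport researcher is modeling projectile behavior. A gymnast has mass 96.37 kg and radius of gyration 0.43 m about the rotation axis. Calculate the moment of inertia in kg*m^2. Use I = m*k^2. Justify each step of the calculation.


I = m * k^2
I = 96.37 * 0.43^2
I = 96.37 * 0.1849 = 17.8188 kg*m^2

17.8188 kg*m^2


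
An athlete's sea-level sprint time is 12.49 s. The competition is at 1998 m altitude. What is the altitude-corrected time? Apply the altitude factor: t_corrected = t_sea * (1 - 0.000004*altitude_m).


Correction factor = 1 - 0.000004 * 1998 = 0.992008
t_corrected = t_sea * factor = 12.49 * 0.992008
t_corrected = 12.3902 s

12.3902 s


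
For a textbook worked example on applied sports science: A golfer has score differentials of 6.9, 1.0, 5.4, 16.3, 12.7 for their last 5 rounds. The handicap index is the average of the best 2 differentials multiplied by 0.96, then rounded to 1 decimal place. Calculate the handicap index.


All differentials: 6.9, 1.0, 5.4, 16.3, 12.7
Sorted: 1.0, 5.4, 6.9, 12.7, 16.3
Best 2: 1.0, 5.4
Average of best = 6.4 / 2 = 3.2
Raw index = 3.2 * 0.96 = 3.072
Handicap index = round(3.072, 1) = 3.1

3.1


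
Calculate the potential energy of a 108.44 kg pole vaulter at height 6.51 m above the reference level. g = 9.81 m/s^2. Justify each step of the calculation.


PE = m * g * h
PE = 108.44 * 9.81 * 6.51
PE = 1063.7964 * 6.51 = 6925.3146 J

6925.3146 J


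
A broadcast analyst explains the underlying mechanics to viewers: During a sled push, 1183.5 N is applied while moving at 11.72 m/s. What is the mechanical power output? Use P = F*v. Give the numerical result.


P = F * v
P = 1183.5 * 11.72
P = 13870.62 W

13870.62 W


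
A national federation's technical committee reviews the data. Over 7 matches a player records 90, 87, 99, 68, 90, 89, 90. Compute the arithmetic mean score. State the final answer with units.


Average = sum / n
Sum = 613
Average = 613 / 7 = 87.5714

87.5714


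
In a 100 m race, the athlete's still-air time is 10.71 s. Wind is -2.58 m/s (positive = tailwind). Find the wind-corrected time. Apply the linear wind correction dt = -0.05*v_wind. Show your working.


dt = -0.05 * v_wind = -0.05 * -2.58 = 0.129 s
t_corrected = t_still + dt = 10.71 + (0.129)
t_corrected = 10.839 s

10.839 s


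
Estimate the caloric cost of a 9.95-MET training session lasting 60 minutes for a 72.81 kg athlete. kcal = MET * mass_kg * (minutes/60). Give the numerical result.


kcal = MET * mass * time_hr
Convert time: 60 min = 1 hr
kcal = 9.95 * 72.81 * 1
kcal = 724.4595 kcal

724.4595 kcal


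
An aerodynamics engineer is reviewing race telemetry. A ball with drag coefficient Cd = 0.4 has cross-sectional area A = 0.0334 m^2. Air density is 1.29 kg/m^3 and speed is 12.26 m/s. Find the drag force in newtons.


Fd = 0.5 * Cd * rho * A * v^2
Fd = 0.5 * 0.4 * 1.29 * 0.0334 * 12.26^2
v^2 = 150.3076
Fd = 0.5 * 0.4 * 1.29 * 0.0334 * 150.3076 = 1.2952 N

1.2952 N


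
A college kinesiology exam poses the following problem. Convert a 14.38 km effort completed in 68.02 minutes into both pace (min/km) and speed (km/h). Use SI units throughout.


Pace = time / distance = 68.02 min / 14.38 km = 4.7302 min/km
Speed = distance / time_in_hours = 14.38 / 1.1337 hr
Speed = 12.6845 km/h

4.7302 min/km, 12.6845 km/h


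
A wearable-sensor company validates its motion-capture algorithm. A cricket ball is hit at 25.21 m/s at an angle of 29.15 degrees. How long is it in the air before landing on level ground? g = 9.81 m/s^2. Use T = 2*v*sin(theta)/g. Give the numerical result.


T = 2*v*sin(theta)/g
sin(theta) = sin(29.15 deg) = 0.4871
T = 2*25.21*0.4871 / 9.81
T = 24.5595 / 9.81 = 2.5035 s

2.5035 s


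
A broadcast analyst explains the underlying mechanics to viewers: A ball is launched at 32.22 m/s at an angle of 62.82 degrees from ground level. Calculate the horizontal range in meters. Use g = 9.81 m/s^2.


R = v^2 * sin(2*theta) / g
Convert angle to radians: theta = 62.82 deg = 1.0964 rad
sin(2*theta) = sin(2.1928) = 0.8127
R = 32.22^2 * 0.8127 / 9.81
R = 1038.1284 * 0.8127 / 9.81 = 86.0021 m

86.0021 m


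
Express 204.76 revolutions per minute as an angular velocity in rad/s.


omega = RPM * 2 * pi / 60
omega = 204.76 * 2 * 3.14159 / 60
omega = 1286.545 / 60 = 21.4424 rad/s

21.4424 rad/s


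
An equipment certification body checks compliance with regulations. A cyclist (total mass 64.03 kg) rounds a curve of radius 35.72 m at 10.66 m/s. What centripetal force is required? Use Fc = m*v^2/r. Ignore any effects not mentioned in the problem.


Fc = m * v^2 / r
v^2 = 10.66^2 = 113.6356
Fc = 64.03 * 113.6356 / 35.72
Fc = 7276.0875 / 35.72 = 203.6979 N

203.6979 N


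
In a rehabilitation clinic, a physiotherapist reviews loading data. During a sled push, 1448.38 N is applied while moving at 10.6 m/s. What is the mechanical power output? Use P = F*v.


P = F * v
P = 1448.38 * 10.6
P = 15352.828 W

15352.828 W


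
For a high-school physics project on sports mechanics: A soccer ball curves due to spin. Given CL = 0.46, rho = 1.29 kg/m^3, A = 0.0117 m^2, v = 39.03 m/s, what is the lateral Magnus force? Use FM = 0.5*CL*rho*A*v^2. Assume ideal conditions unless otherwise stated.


FM = 0.5 * CL * rho * A * v^2
FM = 0.5 * 0.46 * 1.29 * 0.0117 * 39.03^2
v^2 = 1523.3409
FM = 0.5 * 0.46 * 1.29 * 0.0117 * 1523.3409 = 5.2881 N

5.2881 N


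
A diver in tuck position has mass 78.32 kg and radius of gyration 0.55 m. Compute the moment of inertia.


I = m * k^2
I = 78.32 * 0.55^2
I = 78.32 * 0.3025 = 23.6918 kg*m^2

23.6918 kg*m^2


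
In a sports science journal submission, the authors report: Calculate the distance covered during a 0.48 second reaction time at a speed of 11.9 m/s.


d = v * t
d = 11.9 * 0.48
d = 5.712 m

5.712 m


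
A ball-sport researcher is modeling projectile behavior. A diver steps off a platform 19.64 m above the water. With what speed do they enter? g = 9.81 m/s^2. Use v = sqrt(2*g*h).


v = sqrt(2 * g * h)
v = sqrt(2 * 9.81 * 19.64)
v = sqrt(385.3368) = 19.63 m/s

19.63 m/s


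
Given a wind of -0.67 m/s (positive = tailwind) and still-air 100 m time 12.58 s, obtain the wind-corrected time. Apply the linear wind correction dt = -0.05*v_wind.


dt = -0.05 * v_wind = -0.05 * -0.67 = 0.0335 s
t_corrected = t_still + dt = 12.58 + (0.0335)
t_corrected = 12.6135 s

12.6135 s


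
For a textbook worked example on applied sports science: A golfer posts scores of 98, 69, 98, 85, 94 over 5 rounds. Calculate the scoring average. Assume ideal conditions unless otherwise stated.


Average = sum / n
Sum = 444
Average = 444 / 5 = 88.8

88.8


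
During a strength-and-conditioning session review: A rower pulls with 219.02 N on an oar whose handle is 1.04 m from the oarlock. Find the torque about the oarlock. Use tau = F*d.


tau = F * d
tau = 219.02 * 1.04
tau = 227.7808 N*m

227.7808 N*m


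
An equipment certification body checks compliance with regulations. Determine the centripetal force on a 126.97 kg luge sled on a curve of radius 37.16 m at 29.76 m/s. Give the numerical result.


Fc = m * v^2 / r
v^2 = 29.76^2 = 885.6576
Fc = 126.97 * 885.6576 / 37.16
Fc = 112451.9455 / 37.16 = 3026.1557 N

3026.1557 N
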